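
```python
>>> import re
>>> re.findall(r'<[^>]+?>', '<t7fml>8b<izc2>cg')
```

['<t7fml>', '<izc2>']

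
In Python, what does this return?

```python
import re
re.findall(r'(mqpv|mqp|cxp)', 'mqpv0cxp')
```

Alternation tries branches left to right and keeps the first one that lets the overall match succeed at that position.
Matches: at [0:4] match 'mqpv', group 1 = 'mqpv'; at [5:8] match 'cxp', group 1 = 'cxp'.
With a single group, `findall` returns only what that group captured — 2 items.

['mqpv', 'cxp']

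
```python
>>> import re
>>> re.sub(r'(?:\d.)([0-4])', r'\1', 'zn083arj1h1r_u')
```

'zn3arj1r_u'

This matches a digit, then any character (non-capturing group); then a character in [0-4] (captured).
Matches: at [2:5] → '083'; at [8:11] → '1h1'.
The replacement refers to a captured group, so each match is rewritten using its own captured text.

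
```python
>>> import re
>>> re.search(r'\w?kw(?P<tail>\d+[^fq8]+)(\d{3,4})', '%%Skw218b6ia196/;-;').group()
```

This matches optionally a word character, then the literal 'kw'; then one or more of a digit, then one or more of any character except [fq8] (captured as 'tail'); then 3 to 4 of a digit (captured).
`search` walks the string left to right and returns the first match it finds.
The match spans [2:15] → 'Skw218b6ia196'.
Captured: group 1 = '218b6ia', group 2 = '196'.

'Skw218b6ia196'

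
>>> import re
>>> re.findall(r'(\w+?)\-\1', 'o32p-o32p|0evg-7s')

A backreference is literal: `\1` must see the identical characters the first group matched.
Because there's exactly one group, `findall` drops the full match and keeps group 1 from the one hit.

['o32p']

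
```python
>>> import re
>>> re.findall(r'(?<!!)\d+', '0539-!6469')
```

['0539', '469']

The negative lookaround is zero-width — it rules out positions where the adjacent text would match, without consuming anything.
Walking the string: at [0:4] → '0539'; at [7:10] → '469'.
`findall` yields the raw match text (2 of them) because the pattern has no groups.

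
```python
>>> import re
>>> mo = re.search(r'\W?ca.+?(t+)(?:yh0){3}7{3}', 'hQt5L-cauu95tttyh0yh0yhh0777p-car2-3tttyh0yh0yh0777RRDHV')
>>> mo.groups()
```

('ttt',)

Pattern: optionally a non-word character, then the literal 'ca', then one or more of any character (lazy); then one or more of a literal 't' (captured); then the literal 'yh0' repeated 3 times, then exactly 3 of a literal '7'.
`re.search` tries every starting position until one works.
The match spans [5:51] → '-cauu95tttyh0yh0yhh0777p-car2-3tttyh0yh0yh0777'.
Captured: group 1 = 'ttt'.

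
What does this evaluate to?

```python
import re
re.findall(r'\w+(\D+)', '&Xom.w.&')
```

Pattern: one or more of a word character; then one or more of a non-digit (captured).
Scanning left to right: at [1:8] match 'Xom.w.&', group 1 = '.w.&'.
With a single group, `findall` returns only what that group captured — 1 item.

['.w.&']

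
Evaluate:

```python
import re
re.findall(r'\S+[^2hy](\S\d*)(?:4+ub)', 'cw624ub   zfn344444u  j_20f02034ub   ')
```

This matches one or more of a non-whitespace character, then any character except [2hy]; then a non-whitespace character, then zero or more of a digit (captured); then one or more of the literal '4', then the literal 'ub' (non-capturing group).
Walking the string: at [0:7] match 'cw624ub', group 1 = '2'; at [22:34] match 'j_20f02034ub', group 1 = '3'.
`findall` collects group 1 from each match (2 total).

['2', '3']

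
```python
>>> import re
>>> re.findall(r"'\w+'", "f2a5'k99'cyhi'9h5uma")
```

Since nothing is captured, `findall` lists the 1 matched substring directly.

["'k99'"]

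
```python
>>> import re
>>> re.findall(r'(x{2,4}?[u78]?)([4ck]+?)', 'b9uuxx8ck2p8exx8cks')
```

[('xx8', 'c'), ('xx8', 'c')]

The pattern matches 2 to 4 of a literal 'x' (lazy), then optionally one of [u78] (captured); then one or more of one of [4ck] (lazy) (captured).
The `?` after the quantifier makes it lazy — it takes as little as possible before letting the rest of the pattern try.
Scanning left to right: at [4:8] match 'xx8c', groups = ('xx8', 'c'); at [13:17] match 'xx8c', groups = ('xx8', 'c').
Multiple groups make `findall` return tuples — one 2-tuple for each match.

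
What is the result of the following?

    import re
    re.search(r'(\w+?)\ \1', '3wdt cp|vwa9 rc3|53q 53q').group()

'53q 53q'

After group 1 captures some text, `\1` only succeeds where that same text appears again.
`re.search` scans for the first position where the pattern succeeds.
The match spans [17:24] → '53q 53q'.
Captured: group 1 = '53q'.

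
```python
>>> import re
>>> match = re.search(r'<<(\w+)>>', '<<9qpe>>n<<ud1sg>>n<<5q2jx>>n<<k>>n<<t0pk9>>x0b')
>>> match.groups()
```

Unlike `match`, `search` isn't anchored — it looks for the pattern anywhere in the string.
The match spans [0:8] → '<<9qpe>>'.
Captured: group 1 = '9qpe'.

('9qpe',)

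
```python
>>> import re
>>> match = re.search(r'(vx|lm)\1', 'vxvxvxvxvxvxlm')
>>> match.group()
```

After group 1 captures some text, `\1` only succeeds where that same text appears again.
`re.search` tries every starting position until one works.
The match spans [0:4] → 'vxvx'.
Captured: group 1 = 'vx'.

'vxvx'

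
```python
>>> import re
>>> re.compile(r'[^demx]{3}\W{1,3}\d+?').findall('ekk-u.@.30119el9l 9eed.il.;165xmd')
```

['k-u.@.3', 'l9l 9', '.il.;1']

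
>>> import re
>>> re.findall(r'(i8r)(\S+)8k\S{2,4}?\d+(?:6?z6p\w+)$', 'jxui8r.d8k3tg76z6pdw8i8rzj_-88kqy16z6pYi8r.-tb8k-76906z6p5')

[('i8r', '.d8k3tg76z6pdw8i8rzj_-88kqy16z6pYi8r.-tb')]

Multiple groups make `findall` return tuples — one 2-tuple for the one match.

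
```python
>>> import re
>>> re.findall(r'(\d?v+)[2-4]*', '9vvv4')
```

['9vvv']

Pattern: optionally a digit, then one or more of a literal 'v' (captured); then zero or more of a character in [2-4].
Matches: at [0:5] match '9vvv4', group 1 = '9vvv'.
`findall` collects group 1 from the one match (1 total).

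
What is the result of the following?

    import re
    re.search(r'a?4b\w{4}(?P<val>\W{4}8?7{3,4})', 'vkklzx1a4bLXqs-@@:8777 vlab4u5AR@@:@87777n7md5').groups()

('-@@:8777',)

The match spans [7:22] → 'a4bLXqs-@@:8777'.
Captured: group 1 = '-@@:8777'.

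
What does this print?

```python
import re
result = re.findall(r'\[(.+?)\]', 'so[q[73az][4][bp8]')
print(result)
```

['q[73az', '4', 'bp8']

Lazy quantifiers expand one character at a time until the remainder of the pattern can match.
One capturing group, so `findall` returns just the captured substring from each match — 3 in all.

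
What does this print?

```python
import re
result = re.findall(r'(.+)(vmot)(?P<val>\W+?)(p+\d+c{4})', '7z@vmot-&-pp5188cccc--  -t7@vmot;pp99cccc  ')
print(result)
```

Pattern: one or more of any character (captured); then the literal 'vm', then the literal 'ot' (captured); then one or more of a non-word character (lazy) (captured as 'val'); then one or more of the literal 'p', then one or more of a digit, then exactly 4 of a literal 'c' (captured).
4 groups means the one result is a tuple of 4 captured strings — 1 here.

[('7z@vmot-&-pp5188cccc--  -t7@', 'vmot', ';', 'pp99cccc')]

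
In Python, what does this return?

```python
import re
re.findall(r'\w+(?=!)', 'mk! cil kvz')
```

['mk']

The `(?=…)`/`(?<=…)` assertion just peeks at neighbouring text; it doesn't advance the match position.
Scanning left to right: at [0:2] → 'mk'.
With no groups in the pattern, `findall` gives back each whole match — 1 here.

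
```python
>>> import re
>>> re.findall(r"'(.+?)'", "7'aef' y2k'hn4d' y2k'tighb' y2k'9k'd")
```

One capturing group, so `findall` returns just the captured substring from each match — 4 in all.

['aef', 'hn4d', 'tighb', '9k']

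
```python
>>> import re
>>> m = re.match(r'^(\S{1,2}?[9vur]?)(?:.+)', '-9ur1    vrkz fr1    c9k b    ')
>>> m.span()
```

(0, 30)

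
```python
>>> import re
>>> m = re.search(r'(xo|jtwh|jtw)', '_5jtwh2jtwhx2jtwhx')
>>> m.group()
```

Branches in `(...|...)` are attempted left-to-right; the first branch that allows the whole pattern to succeed is taken.
The match spans [2:6] → 'jtwh'.

'jtwh'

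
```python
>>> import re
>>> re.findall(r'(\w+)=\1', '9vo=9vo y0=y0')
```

['9vo', 'y0']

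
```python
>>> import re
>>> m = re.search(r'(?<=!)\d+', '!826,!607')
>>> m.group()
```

'826'

Lookahead/lookbehind check context without consuming it, so the matched span excludes the asserted characters.
`re.search` scans for the first position where the pattern succeeds.
The match spans [1:4] → '826'.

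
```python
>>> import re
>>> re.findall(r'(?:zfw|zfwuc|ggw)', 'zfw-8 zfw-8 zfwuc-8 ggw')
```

['zfw', 'zfw', 'zfw', 'ggw']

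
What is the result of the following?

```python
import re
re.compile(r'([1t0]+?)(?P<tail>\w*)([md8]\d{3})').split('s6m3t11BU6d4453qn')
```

['s6m3', 't', '11BU6', 'd445', '3qn']

Pattern: one or more of one of [1t0] (lazy) (captured); then zero or more of a word character (captured as 'tail'); then one of [md8], then exactly 3 of a digit (captured).
The `?` after the quantifier makes it lazy — it takes as little as possible before letting the rest of the pattern try.
Matches to split on: at [4:14] → 't11BU6d445'.
The group in the pattern means `split` returns the separators' captures alongside the pieces.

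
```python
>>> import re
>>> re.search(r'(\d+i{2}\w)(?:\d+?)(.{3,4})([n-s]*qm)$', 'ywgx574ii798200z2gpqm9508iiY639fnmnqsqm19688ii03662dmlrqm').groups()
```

The pattern matches one or more of a digit, then exactly 2 of the literal 'i', then a word character (captured); then one or more of a digit (lazy) (non-capturing group); then 3 to 4 of any character (captured); then zero or more of a character in [n-s], then the literal 'qm' (captured); then anchored at the end.
With the lazy modifier that quantifier settles for the fewest repetitions that let the rest of the pattern succeed (the atoms after it are unaffected and can still be greedy).
Unlike `match`, `search` isn't anchored — it looks for the pattern anywhere in the string.
The match spans [39:57] → '19688ii03662dmlrqm'.
Captured: group 1 = '19688ii0', group 2 = '2dml', group 3 = 'rqm'.

('19688ii0', '2dml', 'rqm')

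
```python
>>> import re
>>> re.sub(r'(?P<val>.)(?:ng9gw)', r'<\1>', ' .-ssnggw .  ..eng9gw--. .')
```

This matches any character (captured as 'val'); then the literal 'ng', then the literal '9gw' (non-capturing group).
Matches: at [15:21] → 'eng9gw'.
Each match is replaced using the text its own group 1 captured.

' .-ssnggw .  ..<e>--. .'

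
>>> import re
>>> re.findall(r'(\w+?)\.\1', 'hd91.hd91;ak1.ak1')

After group 1 captures some text, `\1` only succeeds where that same text appears again.
Scanning left to right: at [0:9] match 'hd91.hd91', group 1 = 'hd91'; at [10:17] match 'ak1.ak1', group 1 = 'ak1'.
Because there's exactly one group, `findall` drops the full match and keeps group 1 from each hit.

['hd91', 'ak1']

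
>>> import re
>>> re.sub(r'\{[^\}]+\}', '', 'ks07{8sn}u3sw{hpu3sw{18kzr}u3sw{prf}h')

Matches: at [4:9] → '{8sn}'; at [13:27] → '{hpu3sw{18kzr}'; at [31:36] → '{prf}'.
Each match is replaced by ''.

'ks07u3swu3swh'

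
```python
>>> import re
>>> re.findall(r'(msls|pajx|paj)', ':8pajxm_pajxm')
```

Branches in `(...|...)` are attempted left-to-right; the first branch that allows the whole pattern to succeed is taken.
Scanning left to right: at [2:6] match 'pajx', group 1 = 'pajx'; at [8:12] match 'pajx', group 1 = 'pajx'.
One capturing group, so `findall` returns just the captured substring from each match — 2 in all.

['pajx', 'pajx']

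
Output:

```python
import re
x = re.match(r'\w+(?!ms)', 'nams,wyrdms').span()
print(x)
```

`re.match` only tries the pattern at the start of the string.
The match spans [0:4] → 'nams'.

(0, 4)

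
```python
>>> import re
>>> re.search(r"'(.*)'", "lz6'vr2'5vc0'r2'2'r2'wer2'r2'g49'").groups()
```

The match spans [3:33] → "'vr2'5vc0'r2'2'r2'wer2'r2'g49'".
Captured: group 1 = "vr2'5vc0'r2'2'r2'wer2'r2'g49".

("vr2'5vc0'r2'2'r2'wer2'r2'g49",)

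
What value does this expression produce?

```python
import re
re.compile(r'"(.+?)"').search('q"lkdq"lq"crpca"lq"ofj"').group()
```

'"lkdq"'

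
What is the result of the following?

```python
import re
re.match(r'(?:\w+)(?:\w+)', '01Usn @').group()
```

`re.match` only tries the pattern at the start of the string.
The match spans [0:5] → '01Usn'.

'01Usn'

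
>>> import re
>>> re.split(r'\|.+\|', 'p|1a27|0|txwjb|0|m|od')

Matches to split on: at [1:19] → '|1a27|0|txwjb|0|m|'.
`split` removes every match and returns the 2 fragments in between.

['p', 'od']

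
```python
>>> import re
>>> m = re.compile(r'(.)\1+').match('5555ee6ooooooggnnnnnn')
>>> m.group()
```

'5555'

The backreference `\1` re-matches whatever the first group consumed, character for character.
`re.match` won't scan ahead — the pattern has to work from the very first character.
The match spans [0:4] → '5555'.
Captured: group 1 = '5'.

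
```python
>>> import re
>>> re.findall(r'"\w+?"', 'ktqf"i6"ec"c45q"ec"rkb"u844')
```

['"i6"', '"c45q"', '"rkb"']

Matches: at [4:8] → '"i6"'; at [10:16] → '"c45q"'; at [18:23] → '"rkb"'.
With no groups in the pattern, `findall` gives back each whole match — 3 here.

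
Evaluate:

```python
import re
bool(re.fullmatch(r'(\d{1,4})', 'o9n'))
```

For `fullmatch`, every character of the input must be accounted for by the pattern.
Here the string isn't matched end-to-end, so the call returns None, and `bool(None)` is False.

False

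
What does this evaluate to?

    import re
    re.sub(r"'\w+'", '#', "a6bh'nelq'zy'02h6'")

`sub` substitutes '#' at each match site.

'a6bh#zy#'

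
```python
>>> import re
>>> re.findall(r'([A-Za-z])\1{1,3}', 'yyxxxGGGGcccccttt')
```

['y', 'x', 'G', 'c', 't']

The backreference `\1` re-matches whatever the first group consumed, character for character.
Matches: at [0:2] match 'yy', group 1 = 'y'; at [2:5] match 'xxx', group 1 = 'x'; at [5:9] match 'GGGG', group 1 = 'G'; at [9:13] match 'cccc', group 1 = 'c'; at [14:17] match 'ttt', group 1 = 't'.
With a single group, `findall` returns only what that group captured — 5 items.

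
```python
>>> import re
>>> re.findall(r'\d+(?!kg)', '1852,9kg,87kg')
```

`(?!…)`/`(?<!…)` only lets a position through if the neighbouring text does NOT match; no characters are consumed.
Walking the string: at [0:4] → '1852'; at [9:10] → '8'.
No capturing groups, so `findall` returns the 2 full match strings.

['1852', '8']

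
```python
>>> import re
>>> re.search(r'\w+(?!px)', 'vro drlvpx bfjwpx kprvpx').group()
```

'vro'

Because the assertion is negative and zero-width, positions next to the forbidden text are skipped.
`re.search` tries every starting position until one works.
The match spans [0:3] → 'vro'.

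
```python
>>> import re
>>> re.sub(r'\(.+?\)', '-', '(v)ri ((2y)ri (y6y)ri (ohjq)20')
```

With the lazy modifier that quantifier settles for the fewest repetitions that let the rest of the pattern succeed (the atoms after it are unaffected and can still be greedy).
Matches: at [0:3] → '(v)'; at [6:11] → '((2y)'; at [14:19] → '(y6y)'; at [22:28] → '(ohjq)'.
`sub` substitutes '-' at each match site.

'-ri -ri -ri -20'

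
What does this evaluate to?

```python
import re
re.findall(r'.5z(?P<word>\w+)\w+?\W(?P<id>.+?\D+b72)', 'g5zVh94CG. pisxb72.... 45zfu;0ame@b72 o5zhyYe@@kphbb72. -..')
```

The pattern matches any character, then the literal '5z'; then one or more of a word character (captured as 'word'); then one or more of a word character (lazy); then a non-word character; then one or more of any character (lazy), then one or more of a non-digit, then the literal 'b72' (captured as 'id').
Because the quantifier is non-greedy, it stops expanding at the earliest point where the rest of the pattern can succeed.
Walking the string: at [0:18] match 'g5zVh94CG. pisxb72', groups = ('Vh94C', ' pisxb72'); at [23:37] match '45zfu;0ame@b72', groups = ('f', '0ame@b72'); at [38:54] match 'o5zhyYe@@kphbb72', groups = ('hyY', '@kphbb72').
With 2 capturing groups, `findall` returns a 2-tuple per match.

[('Vh94C', ' pisxb72'), ('f', '0ame@b72'), ('hyY', '@kphbb72')]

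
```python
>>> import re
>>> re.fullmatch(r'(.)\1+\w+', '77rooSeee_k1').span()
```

(0, 12)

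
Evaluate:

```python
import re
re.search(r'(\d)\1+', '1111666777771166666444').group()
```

'1111'

The backreference `\1` re-matches whatever the first group consumed, character for character.
Unlike `match`, `search` isn't anchored — it looks for the pattern anywhere in the string.
The match spans [0:4] → '1111'.
Captured: group 1 = '1'.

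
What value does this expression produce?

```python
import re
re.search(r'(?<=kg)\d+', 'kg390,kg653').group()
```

'390'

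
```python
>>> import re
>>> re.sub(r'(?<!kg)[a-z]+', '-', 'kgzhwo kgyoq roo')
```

'- - -'

The negative lookaround is zero-width — it rules out positions where the adjacent text would match, without consuming anything.
Every occurrence is swapped for '-'.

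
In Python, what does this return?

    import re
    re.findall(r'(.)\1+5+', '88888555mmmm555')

['8', 'm']

After group 1 captures some text, `\1` only succeeds where that same text appears again.
Walking the string: at [0:8] match '88888555', group 1 = '8'; at [8:15] match 'mmmm555', group 1 = 'm'.
`findall` collects group 1 from each match (2 total).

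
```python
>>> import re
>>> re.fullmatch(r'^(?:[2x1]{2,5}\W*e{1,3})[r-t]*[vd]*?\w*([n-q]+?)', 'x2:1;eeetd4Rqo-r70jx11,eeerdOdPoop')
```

The pattern matches anchored at the start of the string; then 2 to 5 of one of [2x1], then zero or more of a non-word character, then 1 to 3 of a literal 'e' (non-capturing group); then zero or more of a character in [r-t], then zero or more of one of [vd] (lazy); then zero or more of a word character; then one or more of a character in [n-q] (lazy) (captured).
`fullmatch` succeeds only if the pattern covers the string from start to end.
Here the pattern can't cover the whole string, so the call returns None.

None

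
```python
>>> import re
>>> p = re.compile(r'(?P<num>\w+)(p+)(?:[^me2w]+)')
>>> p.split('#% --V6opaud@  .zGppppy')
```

['#% --', 'V6o', 'p', '']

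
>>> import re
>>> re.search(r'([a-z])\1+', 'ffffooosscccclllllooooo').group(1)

'f'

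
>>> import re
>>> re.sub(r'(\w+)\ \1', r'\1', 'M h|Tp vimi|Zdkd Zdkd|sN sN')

'M h|Tp vimi|Zdkd|sN'

`\1` is not a pattern — it's the concrete string captured by group 1, re-applied verbatim.
Each match is replaced using the text its own group 1 captured.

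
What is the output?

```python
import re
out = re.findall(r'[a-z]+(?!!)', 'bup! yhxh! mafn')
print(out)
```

['bu', 'yhx', 'mafn']

`(?!…)`/`(?<!…)` only lets a position through if the neighbouring text does NOT match; no characters are consumed.
Scanning left to right: at [0:2] → 'bu'; at [5:8] → 'yhx'; at [11:15] → 'mafn'.
With no groups in the pattern, `findall` gives back each whole match — 3 here.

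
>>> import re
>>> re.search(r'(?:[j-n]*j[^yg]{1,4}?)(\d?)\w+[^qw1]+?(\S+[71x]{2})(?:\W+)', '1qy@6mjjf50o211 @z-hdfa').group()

'mjjf50o211 @'

This matches zero or more of a character in [j-n], then a literal 'j', then 1 to 4 of any character except [yg] (lazy) (non-capturing group); then optionally a digit (captured); then one or more of a word character, then one or more of any character except [qw1] (lazy); then one or more of a non-whitespace character, then exactly 2 of one of [71x] (captured); then one or more of a non-word character (non-capturing group).
`re.search` tries every starting position until one works.
The match spans [5:17] → 'mjjf50o211 @'.
Captured: group 1 = '5', group 2 = '211'.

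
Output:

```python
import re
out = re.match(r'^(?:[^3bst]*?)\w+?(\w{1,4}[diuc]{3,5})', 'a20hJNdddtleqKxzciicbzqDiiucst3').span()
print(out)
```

`re.match` only tries the pattern at the start of the string.
The match spans [0:9] → 'a20hJNddd'.

(0, 9)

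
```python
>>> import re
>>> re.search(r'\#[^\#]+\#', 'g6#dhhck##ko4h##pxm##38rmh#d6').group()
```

The match spans [2:9] → '#dhhck#'.

'#dhhck#'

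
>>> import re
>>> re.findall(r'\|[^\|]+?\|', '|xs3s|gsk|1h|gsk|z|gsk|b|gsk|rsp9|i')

Since nothing is captured, `findall` lists the 5 matched substrings directly.

['|xs3s|', '|1h|', '|z|', '|b|', '|rsp9|']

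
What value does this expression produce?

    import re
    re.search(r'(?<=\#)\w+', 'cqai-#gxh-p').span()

(6, 9)

The `(?=…)`/`(?<=…)` assertion just peeks at neighbouring text; it doesn't advance the match position.
`re.search` scans for the first position where the pattern succeeds.
The match spans [6:9] → 'gxh'.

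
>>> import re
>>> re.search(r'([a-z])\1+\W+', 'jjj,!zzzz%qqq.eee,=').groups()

('j',)

After group 1 captures some text, `\1` only succeeds where that same text appears again.
`re.search` scans for the first position where the pattern succeeds.
The match spans [0:5] → 'jjj,!'.
Captured: group 1 = 'j'.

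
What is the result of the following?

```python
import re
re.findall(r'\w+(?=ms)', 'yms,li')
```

Because the assertion is zero-width, the text it checks is not consumed and won't appear in the result.
Walking the string: at [0:1] → 'y'.
`findall` yields the raw match text (1 of them) because the pattern has no groups.

['y']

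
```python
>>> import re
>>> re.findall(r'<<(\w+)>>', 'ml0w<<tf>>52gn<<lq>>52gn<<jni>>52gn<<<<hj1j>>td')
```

['tf', 'lq', 'jni', 'hj1j']

Scanning left to right: at [4:10] match '<<tf>>', group 1 = 'tf'; at [14:20] match '<<lq>>', group 1 = 'lq'; at [24:31] match '<<jni>>', group 1 = 'jni'; at [37:45] match '<<hj1j>>', group 1 = 'hj1j'.
One capturing group, so `findall` returns just the captured substring from each match — 4 in all.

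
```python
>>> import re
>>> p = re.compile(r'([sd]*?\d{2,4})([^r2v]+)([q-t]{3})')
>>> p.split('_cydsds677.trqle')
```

['_cy', 'dsds677', '.', 'trq', 'le']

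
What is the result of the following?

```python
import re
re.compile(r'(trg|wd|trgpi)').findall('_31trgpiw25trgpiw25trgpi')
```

['trg', 'trg', 'trg']

Branches in `(...|...)` are attempted left-to-right; the first branch that allows the whole pattern to succeed is taken.
Matches: at [3:6] match 'trg', group 1 = 'trg'; at [11:14] match 'trg', group 1 = 'trg'; at [19:22] match 'trg', group 1 = 'trg'.
Because there's exactly one group, `findall` drops the full match and keeps group 1 from each hit.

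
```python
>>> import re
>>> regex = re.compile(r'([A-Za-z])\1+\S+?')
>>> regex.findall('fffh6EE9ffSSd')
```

`\1` has to match the exact text group 1 already captured.
With a single group, `findall` returns only what that group captured — 3 items.

['f', 'E', 'f']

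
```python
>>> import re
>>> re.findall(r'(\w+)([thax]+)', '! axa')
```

Multiple groups make `findall` return tuples — one 2-tuple for the one match.

[('ax', 'a')]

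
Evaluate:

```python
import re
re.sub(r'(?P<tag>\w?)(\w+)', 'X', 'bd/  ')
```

'X/  '

Pattern: optionally a word character (captured as 'tag'); then one or more of a word character (captured).
Matches: at [0:2] → 'bd'.
Each match is replaced by 'X'.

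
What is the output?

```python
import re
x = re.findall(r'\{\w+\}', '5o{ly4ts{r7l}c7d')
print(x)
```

['{r7l}']

With no groups in the pattern, `findall` gives back each whole match — 1 here.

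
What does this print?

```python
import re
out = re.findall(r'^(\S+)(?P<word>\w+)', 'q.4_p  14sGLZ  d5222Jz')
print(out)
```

With 2 capturing groups, `findall` returns a 2-tuple per match.

[('q.4_', 'p')]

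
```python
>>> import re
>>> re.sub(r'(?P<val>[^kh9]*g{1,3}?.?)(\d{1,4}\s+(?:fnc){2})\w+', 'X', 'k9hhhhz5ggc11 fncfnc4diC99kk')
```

'k9hhhhX'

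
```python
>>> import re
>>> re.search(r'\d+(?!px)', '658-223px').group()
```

'658'

Because the assertion is negative and zero-width, positions next to the forbidden text are skipped.
The match spans [0:3] → '658'.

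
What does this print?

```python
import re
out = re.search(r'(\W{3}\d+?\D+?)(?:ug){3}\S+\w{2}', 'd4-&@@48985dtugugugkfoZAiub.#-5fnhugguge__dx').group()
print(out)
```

&@@48985dtugugugkfoZAiub.#-5fnhugguge__dx

The pattern matches exactly 3 of a non-word character, then one or more of a digit (lazy), then one or more of a non-digit (lazy) (captured); then the literal 'ug' repeated 3 times, then one or more of a non-whitespace character, then exactly 2 of a word character.
The match spans [3:44] → '&@@48985dtugugugkfoZAiub.#-5fnhugguge__dx'.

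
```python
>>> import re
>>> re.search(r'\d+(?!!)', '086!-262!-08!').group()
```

'08'

`(?!…)`/`(?<!…)` only lets a position through if the neighbouring text does NOT match; no characters are consumed.
`re.search` tries every starting position until one works.
The match spans [0:2] → '08'.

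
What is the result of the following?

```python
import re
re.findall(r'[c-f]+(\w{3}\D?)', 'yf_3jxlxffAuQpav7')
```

['_3jx', 'AuQp']

The pattern matches one or more of a character in [c-f]; then exactly 3 of a word character, then optionally a non-digit (captured).
Matches: at [1:6] match 'f_3jx', group 1 = '_3jx'; at [8:14] match 'ffAuQp', group 1 = 'AuQp'.
One capturing group, so `findall` returns just the captured substring from each match — 2 in all.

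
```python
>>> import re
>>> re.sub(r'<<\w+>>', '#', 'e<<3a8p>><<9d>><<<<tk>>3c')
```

'e##<<#3c'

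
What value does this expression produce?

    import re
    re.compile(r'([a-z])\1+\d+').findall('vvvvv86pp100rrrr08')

['v', 'p', 'r']

The backreference `\1` re-matches whatever the first group consumed, character for character.
Scanning left to right: at [0:7] match 'vvvvv86', group 1 = 'v'; at [7:12] match 'pp100', group 1 = 'p'; at [12:18] match 'rrrr08', group 1 = 'r'.
One capturing group, so `findall` returns just the captured substring from each match — 3 in all.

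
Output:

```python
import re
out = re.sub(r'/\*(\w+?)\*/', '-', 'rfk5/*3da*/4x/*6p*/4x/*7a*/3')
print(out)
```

Matches: at [4:11] → '/*3da*/'; at [13:19] → '/*6p*/'; at [21:27] → '/*7a*/'.
Every occurrence is swapped for '-'.

rfk5-4x-4x-3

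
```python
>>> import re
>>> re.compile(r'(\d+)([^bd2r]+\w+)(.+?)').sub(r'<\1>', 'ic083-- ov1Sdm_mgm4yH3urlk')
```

'ic<083>'

The replacement refers to a captured group, so each match is rewritten using its own captured text.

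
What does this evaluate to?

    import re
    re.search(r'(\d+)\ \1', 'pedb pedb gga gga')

None

`\1` has to match the exact text group 1 already captured.
Here the pattern never matches, so the call returns None.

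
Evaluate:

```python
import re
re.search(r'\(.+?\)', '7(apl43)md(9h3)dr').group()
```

With the lazy modifier that quantifier settles for the fewest repetitions that let the rest of the pattern succeed (the atoms after it are unaffected and can still be greedy).
`re.search` scans for the first position where the pattern succeeds.
The match spans [1:8] → '(apl43)'.

'(apl43)'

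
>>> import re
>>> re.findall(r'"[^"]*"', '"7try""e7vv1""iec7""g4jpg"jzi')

['"7try"', '"e7vv1"', '"iec7"', '"g4jpg"']

With no groups in the pattern, `findall` gives back each whole match — 4 here.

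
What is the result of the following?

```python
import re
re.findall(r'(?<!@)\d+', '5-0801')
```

The negative lookahead/lookbehind blocks any match where the forbidden context is present.
Walking the string: at [0:1] → '5'; at [2:6] → '0801'.
Since nothing is captured, `findall` lists the 2 matched substrings directly.

['5', '0801']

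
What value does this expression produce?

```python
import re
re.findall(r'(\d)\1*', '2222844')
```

['2', '8', '4']

The backreference `\1` re-matches whatever the first group consumed, character for character.
Because there's exactly one group, `findall` drops the full match and keeps group 1 from each hit.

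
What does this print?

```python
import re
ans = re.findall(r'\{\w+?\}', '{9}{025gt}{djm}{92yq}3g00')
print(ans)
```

Scanning left to right: at [0:3] → '{9}'; at [3:10] → '{025gt}'; at [10:15] → '{djm}'; at [15:21] → '{92yq}'.
`findall` yields the raw match text (4 of them) because the pattern has no groups.

['{9}', '{025gt}', '{djm}', '{92yq}']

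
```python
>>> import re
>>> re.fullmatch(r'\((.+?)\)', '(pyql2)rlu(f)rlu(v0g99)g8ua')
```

None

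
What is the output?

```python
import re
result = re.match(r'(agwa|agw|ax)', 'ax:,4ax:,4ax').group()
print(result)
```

ax

`match` is anchored at position 0; if the pattern doesn't fit there, it returns None.
The match spans [0:2] → 'ax'.
Captured: group 1 = 'ax'.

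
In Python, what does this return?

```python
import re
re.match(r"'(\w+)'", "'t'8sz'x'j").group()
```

"'t'"

`match` is anchored at position 0; if the pattern doesn't fit there, it returns None.
The match spans [0:3] → "'t'".
Captured: group 1 = 't'.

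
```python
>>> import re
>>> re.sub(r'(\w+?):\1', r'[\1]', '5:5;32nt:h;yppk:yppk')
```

`\1` has to match the exact text group 1 already captured.
`\1` in the replacement pulls in group 1's text for each match.

'[5];32nt:h;[yppk]'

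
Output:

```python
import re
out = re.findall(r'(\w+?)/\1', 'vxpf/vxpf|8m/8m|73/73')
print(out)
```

['vxpf', '8m', '73']

A backreference is literal: `\1` must see the identical characters the first group matched.
One capturing group, so `findall` returns just the captured substring from each match — 3 in all.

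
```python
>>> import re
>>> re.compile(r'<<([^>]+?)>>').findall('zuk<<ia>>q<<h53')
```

One capturing group, so `findall` returns just the captured substring from the one match — 1 in all.

['ia']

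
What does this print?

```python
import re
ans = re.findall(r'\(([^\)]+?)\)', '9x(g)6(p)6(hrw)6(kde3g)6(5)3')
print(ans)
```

Matches: at [2:5] match '(g)', group 1 = 'g'; at [6:9] match '(p)', group 1 = 'p'; at [10:15] match '(hrw)', group 1 = 'hrw'; at [16:23] match '(kde3g)', group 1 = 'kde3g'; at [24:27] match '(5)', group 1 = '5'.
With a single group, `findall` returns only what that group captured — 5 items.

['g', 'p', 'hrw', 'kde3g', '5']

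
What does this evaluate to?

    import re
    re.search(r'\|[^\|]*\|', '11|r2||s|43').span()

The match spans [2:6] → '|r2|'.

(2, 6)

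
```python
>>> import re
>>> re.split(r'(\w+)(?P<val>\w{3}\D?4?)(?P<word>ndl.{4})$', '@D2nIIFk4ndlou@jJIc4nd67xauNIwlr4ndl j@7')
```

The pattern matches one or more of a word character (captured); then exactly 3 of a word character, then optionally a non-digit, then optionally a literal '4' (captured as 'val'); then the literal 'ndl', then exactly 4 of any character (captured as 'word'); then anchored at the end.
The group in the pattern means `split` returns the separators' captures alongside the pieces.

['@D2nIIFk4ndlou@', 'jJIc4nd67xauNIw', 'lr4', 'ndl j@7', '']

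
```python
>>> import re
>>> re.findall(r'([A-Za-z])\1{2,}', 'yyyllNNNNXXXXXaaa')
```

The backreference `\1` re-matches whatever the first group consumed, character for character.
Walking the string: at [0:3] match 'yyy', group 1 = 'y'; at [5:9] match 'NNNN', group 1 = 'N'; at [9:14] match 'XXXXX', group 1 = 'X'; at [14:17] match 'aaa', group 1 = 'a'.
One capturing group, so `findall` returns just the captured substring from each match — 4 in all.

['y', 'N', 'X', 'a']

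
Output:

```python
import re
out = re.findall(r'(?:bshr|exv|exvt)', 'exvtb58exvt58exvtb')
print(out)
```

Alternation isn't longest-match — the leftmost alternative that fits at this position is chosen.
Matches: at [0:3] → 'exv'; at [7:10] → 'exv'; at [13:16] → 'exv'.
Since nothing is captured, `findall` lists the 3 matched substrings directly.

['exv', 'exv', 'exv']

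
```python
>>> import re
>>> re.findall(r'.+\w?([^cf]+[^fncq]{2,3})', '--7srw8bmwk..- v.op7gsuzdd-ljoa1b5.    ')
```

The pattern matches one or more of any character, then optionally a word character; then one or more of any character except [cf], then 2 to 3 of any character except [fncq] (captured).
Scanning left to right: at [0:39] match '--7srw8bmwk..- v.op7gsuzdd-ljoa1b5.    ', group 1 = '   '.
Because there's exactly one group, `findall` drops the full match and keeps group 1 from the one hit.

['   ']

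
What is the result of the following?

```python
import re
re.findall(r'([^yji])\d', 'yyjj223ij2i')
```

This matches any character except [yji] (captured); then a digit.
Scanning left to right: at [4:6] match '22', group 1 = '2'.
Because there's exactly one group, `findall` drops the full match and keeps group 1 from the one hit.

['2']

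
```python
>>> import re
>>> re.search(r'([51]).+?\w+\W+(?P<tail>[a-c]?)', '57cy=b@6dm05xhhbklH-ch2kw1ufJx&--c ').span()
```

(0, 6)

This matches one of [51] (captured); then one or more of any character (lazy); then one or more of a word character; then one or more of a non-word character; then optionally a character in [a-c] (captured as 'tail').
The match spans [0:6] → '57cy=b'.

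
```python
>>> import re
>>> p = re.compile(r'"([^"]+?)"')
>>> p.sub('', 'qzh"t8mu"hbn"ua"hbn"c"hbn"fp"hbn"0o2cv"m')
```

Matches: at [3:9] → '"t8mu"'; at [12:16] → '"ua"'; at [19:22] → '"c"'; at [25:29] → '"fp"'; at [32:39] → '"0o2cv"'.
`sub` substitutes '' at each match site.

'qzhhbnhbnhbnhbnm'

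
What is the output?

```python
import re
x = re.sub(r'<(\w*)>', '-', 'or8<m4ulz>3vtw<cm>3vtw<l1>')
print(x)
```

or8-3vtw-3vtw-

Every occurrence is swapped for '-'.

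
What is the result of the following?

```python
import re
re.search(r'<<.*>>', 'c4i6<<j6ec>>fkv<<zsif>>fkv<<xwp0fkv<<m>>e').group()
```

'<<j6ec>>fkv<<zsif>>fkv<<xwp0fkv<<m>>'

`re.search` scans for the first position where the pattern succeeds.
The match spans [4:40] → '<<j6ec>>fkv<<zsif>>fkv<<xwp0fkv<<m>>'.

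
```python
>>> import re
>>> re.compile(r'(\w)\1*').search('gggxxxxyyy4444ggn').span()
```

After group 1 captures some text, `\1` only succeeds where that same text appears again.
`search` walks the string left to right and returns the first match it finds.
The match spans [0:3] → 'ggg'.
Captured: group 1 = 'g'.

(0, 3)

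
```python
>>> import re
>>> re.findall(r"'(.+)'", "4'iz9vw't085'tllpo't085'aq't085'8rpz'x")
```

With a single group, `findall` returns only what that group captured — 1 item.

["iz9vw't085'tllpo't085'aq't085'8rpz"]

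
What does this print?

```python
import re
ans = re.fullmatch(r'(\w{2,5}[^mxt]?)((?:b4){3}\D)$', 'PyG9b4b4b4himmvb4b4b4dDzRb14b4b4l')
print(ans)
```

The pattern matches 2 to 5 of a word character, then optionally any character except [mxt] (captured); then the literal 'b4' repeated 3 times, then a non-digit (captured); then anchored at the end.
`fullmatch` succeeds only if the pattern covers the string from start to end.
Here the pattern can't cover the whole string, so the call returns None.

None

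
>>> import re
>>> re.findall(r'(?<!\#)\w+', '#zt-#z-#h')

['t']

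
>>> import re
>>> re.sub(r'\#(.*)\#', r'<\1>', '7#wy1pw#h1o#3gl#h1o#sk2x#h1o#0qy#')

'7<wy1pw#h1o#3gl#h1o#sk2x#h1o#0qy>'

Matches: at [1:33] → '#wy1pw#h1o#3gl#h1o#sk2x#h1o#0qy#'.
`\1` in the replacement pulls in group 1's text for each match.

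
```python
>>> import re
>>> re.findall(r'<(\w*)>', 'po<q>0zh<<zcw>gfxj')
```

['q', 'zcw']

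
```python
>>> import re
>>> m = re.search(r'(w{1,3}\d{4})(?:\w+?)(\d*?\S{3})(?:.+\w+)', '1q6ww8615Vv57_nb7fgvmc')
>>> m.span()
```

(3, 22)

Pattern: 1 to 3 of a literal 'w', then exactly 4 of a digit (captured); then one or more of a word character (lazy) (non-capturing group); then zero or more of a digit (lazy), then exactly 3 of a non-whitespace character (captured); then one or more of any character, then one or more of a word character (non-capturing group).
`re.search` tries every starting position until one works.
The match spans [3:22] → 'ww8615Vv57_nb7fgvmc'.
Captured: group 1 = 'ww8615', group 2 = 'v57'.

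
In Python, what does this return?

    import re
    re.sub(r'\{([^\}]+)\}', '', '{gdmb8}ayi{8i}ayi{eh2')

Each match is replaced by ''.

'ayiayi{eh2'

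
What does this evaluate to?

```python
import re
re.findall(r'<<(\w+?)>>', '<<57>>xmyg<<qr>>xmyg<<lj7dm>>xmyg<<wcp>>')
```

Walking the string: at [0:6] match '<<57>>', group 1 = '57'; at [10:16] match '<<qr>>', group 1 = 'qr'; at [20:29] match '<<lj7dm>>', group 1 = 'lj7dm'; at [33:40] match '<<wcp>>', group 1 = 'wcp'.
With a single group, `findall` returns only what that group captured — 4 items.

['57', 'qr', 'lj7dm', 'wcp']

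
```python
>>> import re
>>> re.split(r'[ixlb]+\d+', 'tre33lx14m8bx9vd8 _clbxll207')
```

Splitting on the pattern gives 4 pieces.

['tre33', 'm8', 'vd8 _c', '']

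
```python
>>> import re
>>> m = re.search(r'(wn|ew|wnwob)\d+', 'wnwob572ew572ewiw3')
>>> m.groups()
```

('wnwob',)

`re.search` tries every starting position until one works.
The match spans [0:8] → 'wnwob572'.
Captured: group 1 = 'wnwob'.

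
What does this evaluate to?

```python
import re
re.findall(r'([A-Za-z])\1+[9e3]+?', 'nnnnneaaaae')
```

['n', 'a']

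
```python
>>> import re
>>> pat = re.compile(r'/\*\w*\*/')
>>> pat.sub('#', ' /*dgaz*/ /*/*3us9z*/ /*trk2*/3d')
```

Matches: at [1:9] → '/*dgaz*/'; at [12:21] → '/*3us9z*/'; at [22:30] → '/*trk2*/'.
`sub` substitutes '#' at each match site.

' # /*# #3d'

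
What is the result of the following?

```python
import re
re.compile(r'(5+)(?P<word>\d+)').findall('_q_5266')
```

[('5', '266')]

This matches one or more of a literal '5' (captured); then one or more of a digit (captured as 'word').
Scanning left to right: at [3:7] match '5266', groups = ('5', '266').
Multiple groups make `findall` return tuples — one 2-tuple for the one match.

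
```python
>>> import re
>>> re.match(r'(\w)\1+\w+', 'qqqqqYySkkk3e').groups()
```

A backreference is literal: `\1` must see the identical characters the first group matched.
`match` is anchored at position 0; if the pattern doesn't fit there, it returns None.
The match spans [0:13] → 'qqqqqYySkkk3e'.
Captured: group 1 = 'q'.

('q',)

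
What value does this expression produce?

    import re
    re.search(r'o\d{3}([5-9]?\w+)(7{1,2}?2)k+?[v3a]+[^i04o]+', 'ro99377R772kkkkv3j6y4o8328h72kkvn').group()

The pattern matches a literal 'o', then exactly 3 of a digit; then optionally a character in [5-9], then one or more of a word character (captured); then 1 to 2 of the literal '7' (lazy), then the literal '2' (captured); then one or more of a literal 'k' (lazy); then one or more of one of [v3a], then one or more of any character except [i04o].
`re.search` scans for the first position where the pattern succeeds.
The match spans [1:33] → 'o99377R772kkkkv3j6y4o8328h72kkvn'.
Captured: group 1 = '77R772kkkkv3j6y4o8328h', group 2 = '72'.

'o99377R772kkkkv3j6y4o8328h72kkvn'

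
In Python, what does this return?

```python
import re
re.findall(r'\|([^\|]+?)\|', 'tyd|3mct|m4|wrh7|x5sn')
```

['3mct', 'wrh7']

Matches: at [3:9] match '|3mct|', group 1 = '3mct'; at [11:17] match '|wrh7|', group 1 = 'wrh7'.
Because there's exactly one group, `findall` drops the full match and keeps group 1 from each hit.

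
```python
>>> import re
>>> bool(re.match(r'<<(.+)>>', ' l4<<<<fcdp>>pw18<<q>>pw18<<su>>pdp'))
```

`re.match` won't scan ahead — the pattern has to work from the very first character.
Here the pattern fails at index 0, so the call returns None, and `bool(None)` is False.

False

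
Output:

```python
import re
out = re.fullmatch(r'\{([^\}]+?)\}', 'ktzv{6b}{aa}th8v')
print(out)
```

`re.fullmatch` requires the pattern to consume the entire string.
Here the string isn't matched end-to-end, so the call returns None.

None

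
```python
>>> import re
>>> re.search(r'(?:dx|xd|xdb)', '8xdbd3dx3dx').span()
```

(1, 3)

`|` is ordered: at each position the engine commits to the first alternative that works.
The match spans [1:3] → 'xd'.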